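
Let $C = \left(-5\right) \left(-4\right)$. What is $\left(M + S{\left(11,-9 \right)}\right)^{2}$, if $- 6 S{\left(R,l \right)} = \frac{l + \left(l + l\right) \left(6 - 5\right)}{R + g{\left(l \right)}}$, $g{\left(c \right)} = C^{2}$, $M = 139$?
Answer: $\frac{1450771921}{75076} \approx 19324.0$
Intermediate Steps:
$C = 20$
$g{\left(c \right)} = 400$ ($g{\left(c \right)} = 20^{2} = 400$)
$S{\left(R,l \right)} = - \frac{l}{2 \left(400 + R\right)}$ ($S{\left(R,l \right)} = - \frac{\left(l + \left(l + l\right) \left(6 - 5\right)\right) \frac{1}{R + 400}}{6} = - \frac{\left(l + 2 l 1\right) \frac{1}{400 + R}}{6} = - \frac{\left(l + 2 l\right) \frac{1}{400 + R}}{6} = - \frac{3 l \frac{1}{400 + R}}{6} = - \frac{l}{2 \left(400 + R\right)}$)
$\left(M + S{\left(11,-9 \right)}\right)^{2} = \left(139 - - \frac{9}{800 + 2 \cdot 11}\right)^{2} = \left(139 - - \frac{9}{800 + 22}\right)^{2} = \left(139 - - \frac{9}{822}\right)^{2} = \left(139 - \left(-9\right) \frac{1}{822}\right)^{2} = \left(139 + \frac{3}{274}\right)^{2} = \left(\frac{38089}{274}\right)^{2} = \frac{1450771921}{75076}$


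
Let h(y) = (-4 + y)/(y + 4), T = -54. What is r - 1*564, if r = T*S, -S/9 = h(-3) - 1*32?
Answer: -19518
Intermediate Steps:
h(y) = (-4 + y)/(4 + y)
S = 351 (S = -9*((-4 - 3)/(4 - 3) - 1*32) = -9*(-7/1 - 32) = -9*(1*(-7) - 32) = -9*(-7 - 32) = -9*(-39) = 351)
r = -18954 (r = -54*351 = -18954)
r - 1*564 = -18954 - 1*564 = -18954 - 564 = -19518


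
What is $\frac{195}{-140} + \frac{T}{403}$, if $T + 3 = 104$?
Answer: $- \frac{12889}{11284} \approx -1.1422$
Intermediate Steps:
$T = 101$ ($T = -3 + 104 = 101$)
$\frac{195}{-140} + \frac{T}{403} = \frac{195}{-140} + \frac{101}{403} = 195 \left(- \frac{1}{140}\right) + 101 \cdot \frac{1}{403} = - \frac{39}{28} + \frac{101}{403} = - \frac{12889}{11284}$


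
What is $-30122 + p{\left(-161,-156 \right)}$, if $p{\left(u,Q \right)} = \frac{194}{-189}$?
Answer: $- \frac{5693252}{189} \approx -30123.0$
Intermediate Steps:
$p{\left(u,Q \right)} = - \frac{194}{189}$ ($p{\left(u,Q \right)} = 194 \left(- \frac{1}{189}\right) = - \frac{194}{189}$)
$-30122 + p{\left(-161,-156 \right)} = -30122 - \frac{194}{189} = - \frac{5693252}{189}$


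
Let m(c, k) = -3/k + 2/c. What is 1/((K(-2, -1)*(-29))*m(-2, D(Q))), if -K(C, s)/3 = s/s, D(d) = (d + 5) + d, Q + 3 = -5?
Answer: -11/696 ≈ -0.015805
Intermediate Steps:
Q = -8 (Q = -3 - 5 = -8)
D(d) = 5 + 2*d (D(d) = (5 + d) + d = 5 + 2*d)
K(C, s) = -3 (K(C, s) = -3*s/s = -3*1 = -3)
1/((K(-2, -1)*(-29))*m(-2, D(Q))) = 1/((-3*(-29))*(-3/(5 + 2*(-8)) + 2/(-2))) = 1/(87*(-3/(5 - 16) + 2*(-½))) = 1/(87*(-3/(-11) - 1)) = 1/(87*(-3*(-1/11) - 1)) = 1/(87*(3/11 - 1)) = 1/(87*(-8/11)) = 1/(-696/11) = -11/696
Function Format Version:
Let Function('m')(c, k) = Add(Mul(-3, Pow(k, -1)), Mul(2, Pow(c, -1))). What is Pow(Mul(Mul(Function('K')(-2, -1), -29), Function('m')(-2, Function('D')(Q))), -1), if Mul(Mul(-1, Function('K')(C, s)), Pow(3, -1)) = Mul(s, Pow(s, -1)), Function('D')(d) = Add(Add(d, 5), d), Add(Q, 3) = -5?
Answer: Rational(-11, 696) ≈ -0.015805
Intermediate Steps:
Q = -8 (Q = Add(-3, -5) = -8)
Function('D')(d) = Add(5, Mul(2, d)) (Function('D')(d) = Add(Add(5, d), d) = Add(5, Mul(2, d)))
Function('K')(C, s) = -3 (Function('K')(C, s) = Mul(-3, Mul(s, Pow(s, -1))) = Mul(-3, 1) = -3)
Pow(Mul(Mul(Function('K')(-2, -1), -29), Function('m')(-2, Function('D')(Q))), -1) = Pow(Mul(Mul(-3, -29), Add(Mul(-3, Pow(Add(5, Mul(2, -8)), -1)), Mul(2, Pow(-2, -1)))), -1) = Pow(Mul(87, Add(Mul(-3, Pow(Add(5, -16), -1)), Mul(2, Rational(-1, 2)))), -1) = Pow(Mul(87, Add(Mul(-3, Pow(-11, -1)), -1)), -1) = Pow(Mul(87, Add(Mul(-3, Rational(-1, 11)), -1)), -1) = Pow(Mul(87, Add(Rational(3, 11), -1)), -1) = Pow(Mul(87, Rational(-8, 11)), -1) = Pow(Rational(-696, 11), -1) = Rational(-11, 696)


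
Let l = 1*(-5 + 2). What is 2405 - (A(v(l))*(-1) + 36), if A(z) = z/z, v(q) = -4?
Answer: 2370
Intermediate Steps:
l = -3 (l = 1*(-3) = -3)
A(z) = 1
2405 - (A(v(l))*(-1) + 36) = 2405 - (1*(-1) + 36) = 2405 - (-1 + 36) = 2405 - 1*35 = 2405 - 35 = 2370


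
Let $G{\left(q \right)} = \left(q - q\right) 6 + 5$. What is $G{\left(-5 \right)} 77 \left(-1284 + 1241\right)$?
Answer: $-16555$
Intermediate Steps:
$G{\left(q \right)} = 5$ ($G{\left(q \right)} = 0 \cdot 6 + 5 = 0 + 5 = 5$)
$G{\left(-5 \right)} 77 \left(-1284 + 1241\right) = 5 \cdot 77 \left(-1284 + 1241\right) = 385 \left(-43\right) = -16555$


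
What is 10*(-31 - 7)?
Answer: -380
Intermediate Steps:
10*(-31 - 7) = 10*(-38) = -380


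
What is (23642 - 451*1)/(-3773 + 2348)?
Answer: -23191/1425 ≈ -16.274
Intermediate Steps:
(23642 - 451*1)/(-3773 + 2348) = (23642 - 451)/(-1425) = 23191*(-1/1425) = -23191/1425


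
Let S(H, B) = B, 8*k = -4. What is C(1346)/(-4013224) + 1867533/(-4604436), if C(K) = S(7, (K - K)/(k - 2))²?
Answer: -622511/1534812 ≈ -0.40559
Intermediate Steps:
k = -½ (k = (⅛)*(-4) = -½ ≈ -0.50000)
C(K) = 0 (C(K) = ((K - K)/(-½ - 2))² = (0/(-5/2))² = (0*(-⅖))² = 0² = 0)
C(1346)/(-4013224) + 1867533/(-4604436) = 0/(-4013224) + 1867533/(-4604436) = 0*(-1/4013224) + 1867533*(-1/4604436) = 0 - 622511/1534812 = -622511/1534812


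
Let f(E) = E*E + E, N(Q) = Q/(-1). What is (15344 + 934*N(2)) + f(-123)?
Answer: 28482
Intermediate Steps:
N(Q) = -Q (N(Q) = Q*(-1) = -Q)
f(E) = E + E² (f(E) = E² + E = E + E²)
(15344 + 934*N(2)) + f(-123) = (15344 + 934*(-1*2)) - 123*(1 - 123) = (15344 + 934*(-2)) - 123*(-122) = (15344 - 1868) + 15006 = 13476 + 15006 = 28482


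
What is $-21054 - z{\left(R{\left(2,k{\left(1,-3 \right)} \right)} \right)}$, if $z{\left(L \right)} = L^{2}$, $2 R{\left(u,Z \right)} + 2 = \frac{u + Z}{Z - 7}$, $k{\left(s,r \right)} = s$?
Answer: $- \frac{336889}{16} \approx -21056.0$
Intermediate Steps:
$R{\left(u,Z \right)} = -1 + \frac{Z + u}{2 \left(-7 + Z\right)}$ ($R{\left(u,Z \right)} = -1 + \frac{\left(u + Z\right) \frac{1}{Z - 7}}{2} = -1 + \frac{\left(Z + u\right) \frac{1}{-7 + Z}}{2} = -1 + \frac{\frac{1}{-7 + Z} \left(Z + u\right)}{2} = -1 + \frac{Z + u}{2 \left(-7 + Z\right)}$)
$-21054 - z{\left(R{\left(2,k{\left(1,-3 \right)} \right)} \right)} = -21054 - \left(\frac{14 + 2 - 1}{2 \left(-7 + 1\right)}\right)^{2} = -21054 - \left(\frac{14 + 2 - 1}{2 \left(-6\right)}\right)^{2} = -21054 - \left(\frac{1}{2} \left(- \frac{1}{6}\right) 15\right)^{2} = -21054 - \left(- \frac{5}{4}\right)^{2} = -21054 - \frac{25}{16} = - \frac{336889}{16}$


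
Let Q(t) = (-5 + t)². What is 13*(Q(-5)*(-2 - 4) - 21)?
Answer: -8073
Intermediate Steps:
13*(Q(-5)*(-2 - 4) - 21) = 13*((-5 - 5)²*(-2 - 4) - 21) = 13*((-10)²*(-6) - 21) = 13*(100*(-6) - 21) = 13*(-600 - 21) = 13*(-621) = -8073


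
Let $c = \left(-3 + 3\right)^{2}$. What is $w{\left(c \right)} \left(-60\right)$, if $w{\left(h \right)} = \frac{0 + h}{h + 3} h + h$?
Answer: $0$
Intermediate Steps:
$c = 0$ ($c = 0^{2} = 0$)
$w{\left(h \right)} = h + \frac{h^{2}}{3 + h}$ ($w{\left(h \right)} = \frac{h}{3 + h} h + h = \frac{h^{2}}{3 + h} + h = h + \frac{h^{2}}{3 + h}$)
$w{\left(c \right)} \left(-60\right) = \frac{0 \left(3 + 2 \cdot 0\right)}{3 + 0} \left(-60\right) = \frac{0 \left(3 + 0\right)}{3} \left(-60\right) = 0 \cdot \frac{1}{3} \cdot 3 \left(-60\right) = 0 \left(-60\right) = 0$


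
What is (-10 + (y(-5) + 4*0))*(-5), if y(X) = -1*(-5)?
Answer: 25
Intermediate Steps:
y(X) = 5
(-10 + (y(-5) + 4*0))*(-5) = (-10 + (5 + 4*0))*(-5) = (-10 + (5 + 0))*(-5) = (-10 + 5)*(-5) = -5*(-5) = 25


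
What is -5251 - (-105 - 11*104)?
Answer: -4002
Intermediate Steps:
-5251 - (-105 - 11*104) = -5251 - (-105 - 1144) = -5251 - 1*(-1249) = -5251 + 1249 = -4002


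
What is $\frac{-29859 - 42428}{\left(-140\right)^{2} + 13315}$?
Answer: $- \frac{72287}{32915} \approx -2.1962$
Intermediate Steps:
$\frac{-29859 - 42428}{\left(-140\right)^{2} + 13315} = - \frac{72287}{19600 + 13315} = - \frac{72287}{32915}$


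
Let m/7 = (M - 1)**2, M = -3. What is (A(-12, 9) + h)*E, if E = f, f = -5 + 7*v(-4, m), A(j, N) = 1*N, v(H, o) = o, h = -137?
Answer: -99712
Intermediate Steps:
m = 112 (m = 7*(-3 - 1)**2 = 7*(-4)**2 = 7*16 = 112)
A(j, N) = N
f = 779 (f = -5 + 7*112 = -5 + 784 = 779)
E = 779
(A(-12, 9) + h)*E = (9 - 137)*779 = -128*779 = -99712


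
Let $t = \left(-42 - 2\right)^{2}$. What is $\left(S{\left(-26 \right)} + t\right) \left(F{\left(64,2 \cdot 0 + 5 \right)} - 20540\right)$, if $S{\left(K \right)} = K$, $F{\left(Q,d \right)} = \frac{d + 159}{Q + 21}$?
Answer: $- \frac{666871152}{17} \approx -3.9228 \cdot 10^{7}$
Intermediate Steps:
$F{\left(Q,d \right)} = \frac{159 + d}{21 + Q}$
$t = 1936$ ($t = \left(-44\right)^{2} = 1936$)
$\left(S{\left(-26 \right)} + t\right) \left(F{\left(64,2 \cdot 0 + 5 \right)} - 20540\right) = \left(-26 + 1936\right) \left(\frac{159 + \left(2 \cdot 0 + 5\right)}{21 + 64} - 20540\right) = 1910 \left(\frac{159 + \left(0 + 5\right)}{85} - 20540\right) = 1910 \left(\frac{159 + 5}{85} - 20540\right) = 1910 \left(\frac{1}{85} \cdot 164 - 20540\right) = 1910 \left(\frac{164}{85} - 20540\right) = 1910 \left(- \frac{1745736}{85}\right) = - \frac{666871152}{17}$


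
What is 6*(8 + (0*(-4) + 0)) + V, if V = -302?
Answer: -254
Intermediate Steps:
6*(8 + (0*(-4) + 0)) + V = 6*(8 + (0*(-4) + 0)) - 302 = 6*(8 + (0 + 0)) - 302 = 6*(8 + 0) - 302 = 6*8 - 302 = 48 - 302 = -254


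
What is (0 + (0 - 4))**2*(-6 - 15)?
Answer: -336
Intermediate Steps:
(0 + (0 - 4))**2*(-6 - 15) = (0 - 4)**2*(-21) = (-4)**2*(-21) = 16*(-21) = -336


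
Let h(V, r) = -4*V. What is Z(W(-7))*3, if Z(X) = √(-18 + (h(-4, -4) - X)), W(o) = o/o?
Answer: 3*I*√3 ≈ 5.1962*I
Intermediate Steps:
W(o) = 1
Z(X) = √(-2 - X) (Z(X) = √(-18 + (-4*(-4) - X)) = √(-18 + (16 - X)) = √(-2 - X))
Z(W(-7))*3 = √(-2 - 1*1)*3 = √(-2 - 1)*3 = √(-3)*3 = (I*√3)*3 = 3*I*√3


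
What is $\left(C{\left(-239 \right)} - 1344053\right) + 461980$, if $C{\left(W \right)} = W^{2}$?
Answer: $-824952$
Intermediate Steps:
$\left(C{\left(-239 \right)} - 1344053\right) + 461980 = \left(\left(-239\right)^{2} - 1344053\right) + 461980 = \left(57121 - 1344053\right) + 461980 = -1286932 + 461980 = -824952$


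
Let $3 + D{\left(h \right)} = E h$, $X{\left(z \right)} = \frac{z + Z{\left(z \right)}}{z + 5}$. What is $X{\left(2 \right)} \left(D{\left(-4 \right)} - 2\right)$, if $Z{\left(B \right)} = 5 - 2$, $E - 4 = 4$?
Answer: $- \frac{185}{7} \approx -26.429$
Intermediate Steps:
$E = 8$ ($E = 4 + 4 = 8$)
$Z{\left(B \right)} = 3$ ($Z{\left(B \right)} = 5 - 2 = 3$)
$X{\left(z \right)} = \frac{3 + z}{5 + z}$ ($X{\left(z \right)} = \frac{z + 3}{z + 5} = \frac{3 + z}{5 + z}$)
$D{\left(h \right)} = -3 + 8 h$
$X{\left(2 \right)} \left(D{\left(-4 \right)} - 2\right) = \frac{3 + 2}{5 + 2} \left(\left(-3 + 8 \left(-4\right)\right) - 2\right) = \frac{1}{7} \cdot 5 \left(\left(-3 - 32\right) - 2\right) = \frac{1}{7} \cdot 5 \left(-35 - 2\right) = \frac{5}{7} \left(-37\right) = - \frac{185}{7}$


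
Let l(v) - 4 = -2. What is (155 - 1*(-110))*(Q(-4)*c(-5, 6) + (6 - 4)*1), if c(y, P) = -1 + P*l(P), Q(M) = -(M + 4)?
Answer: 530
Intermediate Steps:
l(v) = 2 (l(v) = 4 - 2 = 2)
Q(M) = -4 - M (Q(M) = -(4 + M) = -4 - M)
c(y, P) = -1 + 2*P (c(y, P) = -1 + P*2 = -1 + 2*P)
(155 - 1*(-110))*(Q(-4)*c(-5, 6) + (6 - 4)*1) = (155 - 1*(-110))*((-4 - 1*(-4))*(-1 + 2*6) + (6 - 4)*1) = (155 + 110)*((-4 + 4)*(-1 + 12) + 2*1) = 265*(0*11 + 2) = 265*(0 + 2) = 265*2 = 530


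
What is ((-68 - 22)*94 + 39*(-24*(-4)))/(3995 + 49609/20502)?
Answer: -96687432/81955099 ≈ -1.1798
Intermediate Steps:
((-68 - 22)*94 + 39*(-24*(-4)))/(3995 + 49609/20502) = (-90*94 + 39*96)/(3995 + 49609*(1/20502)) = (-8460 + 3744)/(3995 + 49609/20502) = -4716/81955099/20502 = -4716*20502/81955099 = -96687432/81955099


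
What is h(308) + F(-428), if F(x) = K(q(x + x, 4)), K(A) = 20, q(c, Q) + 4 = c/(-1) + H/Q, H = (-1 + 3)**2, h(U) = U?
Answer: 328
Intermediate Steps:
H = 4 (H = 2**2 = 4)
q(c, Q) = -4 - c + 4/Q (q(c, Q) = -4 + (c/(-1) + 4/Q) = -4 + (c*(-1) + 4/Q) = -4 + (-c + 4/Q) = -4 - c + 4/Q)
F(x) = 20
h(308) + F(-428) = 308 + 20 = 328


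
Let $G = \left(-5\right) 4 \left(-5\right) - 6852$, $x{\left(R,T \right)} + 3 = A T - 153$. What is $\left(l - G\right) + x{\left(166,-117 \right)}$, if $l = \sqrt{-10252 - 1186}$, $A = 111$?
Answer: $-6391 + i \sqrt{11438} \approx -6391.0 + 106.95 i$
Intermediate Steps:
$x{\left(R,T \right)} = -156 + 111 T$ ($x{\left(R,T \right)} = -3 + \left(111 T - 153\right) = -3 + \left(-153 + 111 T\right) = -156 + 111 T$)
$G = -6752$ ($G = \left(-20\right) \left(-5\right) - 6852 = 100 - 6852 = -6752$)
$l = i \sqrt{11438}$ ($l = \sqrt{-11438} = i \sqrt{11438} \approx 106.95 i$)
$\left(l - G\right) + x{\left(166,-117 \right)} = \left(i \sqrt{11438} - -6752\right) + \left(-156 + 111 \left(-117\right)\right) = \left(i \sqrt{11438} + 6752\right) - 13143 = \left(6752 + i \sqrt{11438}\right) - 13143 = -6391 + i \sqrt{11438}$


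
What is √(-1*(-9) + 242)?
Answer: √251 ≈ 15.843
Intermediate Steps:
√(-1*(-9) + 242) = √(9 + 242) = √251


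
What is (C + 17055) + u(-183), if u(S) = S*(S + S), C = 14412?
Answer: 98445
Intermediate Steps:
u(S) = 2*S² (u(S) = S*(2*S) = 2*S²)
(C + 17055) + u(-183) = (14412 + 17055) + 2*(-183)² = 31467 + 2*33489 = 31467 + 66978 = 98445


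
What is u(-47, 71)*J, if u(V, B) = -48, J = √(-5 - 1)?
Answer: -48*I*√6 ≈ -117.58*I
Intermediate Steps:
J = I*√6 (J = √(-6) = I*√6 ≈ 2.4495*I)
u(-47, 71)*J = -48*I*√6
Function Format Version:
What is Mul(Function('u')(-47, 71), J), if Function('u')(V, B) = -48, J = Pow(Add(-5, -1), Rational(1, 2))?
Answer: Mul(-48, I, Pow(6, Rational(1, 2))) ≈ Mul(-117.58, I)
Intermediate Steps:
J = Mul(I, Pow(6, Rational(1, 2))) (J = Pow(-6, Rational(1, 2)) = Mul(I, Pow(6, Rational(1, 2))) ≈ Mul(2.4495, I))
Mul(Function('u')(-47, 71), J) = Mul(-48, Mul(I, Pow(6, Rational(1, 2)))) = Mul(-48, I, Pow(6, Rational(1, 2)))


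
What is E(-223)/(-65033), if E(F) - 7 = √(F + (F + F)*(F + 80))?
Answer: -7/65033 - √63555/65033 ≈ -0.0039841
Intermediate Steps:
E(F) = 7 + √(F + 2*F*(80 + F)) (E(F) = 7 + √(F + (F + F)*(F + 80)) = 7 + √(F + (2*F)*(80 + F)) = 7 + √(F + 2*F*(80 + F)))
E(-223)/(-65033) = (7 + √(-223*(161 + 2*(-223))))/(-65033) = (7 + √(-223*(161 - 446)))*(-1/65033) = (7 + √(-223*(-285)))*(-1/65033) = (7 + √63555)*(-1/65033) = -7/65033 - √63555/65033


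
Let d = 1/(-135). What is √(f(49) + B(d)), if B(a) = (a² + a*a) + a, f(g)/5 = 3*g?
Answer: √13395242/135 ≈ 27.111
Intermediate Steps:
f(g) = 15*g (f(g) = 5*(3*g) = 15*g)
d = -1/135 ≈ -0.0074074
B(a) = a + 2*a² (B(a) = (a² + a²) + a = 2*a² + a = a + 2*a²)
√(f(49) + B(d)) = √(15*49 - (1 + 2*(-1/135))/135) = √(735 - (1 - 2/135)/135) = √(735 - 1/135*133/135) = √(735 - 133/18225) = √(13395242/18225) = √13395242/135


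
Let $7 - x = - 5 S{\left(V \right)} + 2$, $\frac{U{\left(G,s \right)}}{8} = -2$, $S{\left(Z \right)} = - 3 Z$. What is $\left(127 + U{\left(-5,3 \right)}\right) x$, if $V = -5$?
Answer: $8880$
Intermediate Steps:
$U{\left(G,s \right)} = -16$ ($U{\left(G,s \right)} = 8 \left(-2\right) = -16$)
$x = 80$ ($x = 7 - \left(- 5 \left(\left(-3\right) \left(-5\right)\right) + 2\right) = 7 - \left(\left(-5\right) 15 + 2\right) = 7 - \left(-75 + 2\right) = 7 - -73 = 7 + 73 = 80$)
$\left(127 + U{\left(-5,3 \right)}\right) x = \left(127 - 16\right) 80 = 111 \cdot 80 = 8880$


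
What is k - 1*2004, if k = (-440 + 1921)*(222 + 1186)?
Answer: 2083244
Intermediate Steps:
k = 2085248 (k = 1481*1408 = 2085248)
k - 1*2004 = 2085248 - 1*2004 = 2085248 - 2004 = 2083244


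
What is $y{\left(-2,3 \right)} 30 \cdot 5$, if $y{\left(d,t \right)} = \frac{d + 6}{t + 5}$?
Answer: $75$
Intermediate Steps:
$y{\left(d,t \right)} = \frac{6 + d}{5 + t}$
$y{\left(-2,3 \right)} 30 \cdot 5 = \frac{6 - 2}{5 + 3} \cdot 30 \cdot 5 = \frac{1}{8} \cdot 4 \cdot 30 \cdot 5 = \frac{1}{2} \cdot 30 \cdot 5 = 15 \cdot 5 = 75$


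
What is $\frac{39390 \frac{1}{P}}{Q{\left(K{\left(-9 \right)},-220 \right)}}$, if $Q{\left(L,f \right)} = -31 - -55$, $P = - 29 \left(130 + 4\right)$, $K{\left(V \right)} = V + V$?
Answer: $- \frac{6565}{15544} \approx -0.42235$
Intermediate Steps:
$K{\left(V \right)} = 2 V$
$P = -3886$ ($P = \left(-29\right) 134 = -3886$)
$Q{\left(L,f \right)} = 24$ ($Q{\left(L,f \right)} = -31 + 55 = 24$)
$\frac{39390 \frac{1}{P}}{Q{\left(K{\left(-9 \right)},-220 \right)}} = \frac{39390 \frac{1}{-3886}}{24} = 39390 \left(- \frac{1}{3886}\right) \frac{1}{24} = \left(- \frac{19695}{1943}\right) \frac{1}{24} = - \frac{6565}{15544}$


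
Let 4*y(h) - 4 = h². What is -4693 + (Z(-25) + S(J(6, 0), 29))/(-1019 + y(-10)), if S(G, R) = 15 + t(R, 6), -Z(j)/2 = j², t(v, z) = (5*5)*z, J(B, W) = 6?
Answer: -4659064/993 ≈ -4691.9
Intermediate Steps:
t(v, z) = 25*z
y(h) = 1 + h²/4
Z(j) = -2*j²
S(G, R) = 165 (S(G, R) = 15 + 25*6 = 15 + 150 = 165)
-4693 + (Z(-25) + S(J(6, 0), 29))/(-1019 + y(-10)) = -4693 + (-2*(-25)² + 165)/(-1019 + (1 + (¼)*(-10)²)) = -4693 + (-2*625 + 165)/(-1019 + (1 + (¼)*100)) = -4693 + (-1250 + 165)/(-1019 + (1 + 25)) = -4693 - 1085/(-1019 + 26) = -4693 - 1085/(-993) = -4693 - 1085*(-1/993) = -4693 + 1085/993 = -4659064/993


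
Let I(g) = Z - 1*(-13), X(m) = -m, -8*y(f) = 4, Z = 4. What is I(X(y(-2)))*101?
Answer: 1717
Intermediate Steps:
y(f) = -½ (y(f) = -⅛*4 = -½)
I(g) = 17 (I(g) = 4 - 1*(-13) = 4 + 13 = 17)
I(X(y(-2)))*101 = 17*101 = 1717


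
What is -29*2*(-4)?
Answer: 232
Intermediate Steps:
-29*2*(-4) = -58*(-4) = 232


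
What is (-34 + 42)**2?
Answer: 64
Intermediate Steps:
(-34 + 42)**2 = 8**2 = 64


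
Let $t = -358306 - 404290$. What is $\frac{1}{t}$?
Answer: $- \frac{1}{762596} \approx -1.3113 \cdot 10^{-6}$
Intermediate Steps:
$t = -762596$
$\frac{1}{t} = \frac{1}{-762596} = - \frac{1}{762596}$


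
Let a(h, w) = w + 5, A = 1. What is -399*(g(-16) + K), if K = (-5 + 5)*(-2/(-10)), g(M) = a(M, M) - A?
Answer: 4788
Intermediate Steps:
a(h, w) = 5 + w
g(M) = 4 + M (g(M) = (5 + M) - 1*1 = (5 + M) - 1 = 4 + M)
K = 0 (K = 0*(-2*(-1/10)) = 0*(1/5) = 0)
-399*(g(-16) + K) = -399*((4 - 16) + 0) = -399*(-12 + 0) = -399*(-12) = 4788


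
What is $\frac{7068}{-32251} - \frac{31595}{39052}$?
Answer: $- \frac{1294989881}{1259466052} \approx -1.0282$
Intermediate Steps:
$\frac{7068}{-32251} - \frac{31595}{39052} = 7068 \left(- \frac{1}{32251}\right) - \frac{31595}{39052} = - \frac{7068}{32251} - \frac{31595}{39052} = - \frac{1294989881}{1259466052}$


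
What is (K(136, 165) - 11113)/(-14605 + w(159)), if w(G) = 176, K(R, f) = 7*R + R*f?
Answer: -12279/14429 ≈ -0.85099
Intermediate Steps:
(K(136, 165) - 11113)/(-14605 + w(159)) = (136*(7 + 165) - 11113)/(-14605 + 176) = (136*172 - 11113)/(-14429) = (23392 - 11113)*(-1/14429) = 12279*(-1/14429) = -12279/14429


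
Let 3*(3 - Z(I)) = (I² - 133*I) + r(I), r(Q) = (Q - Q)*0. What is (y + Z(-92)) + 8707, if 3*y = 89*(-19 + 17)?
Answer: 5252/3 ≈ 1750.7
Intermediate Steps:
r(Q) = 0 (r(Q) = 0*0 = 0)
y = -178/3 (y = (89*(-19 + 17))/3 = (89*(-2))/3 = (⅓)*(-178) = -178/3 ≈ -59.333)
Z(I) = 3 - I²/3 + 133*I/3 (Z(I) = 3 - ((I² - 133*I) + 0)/3 = 3 - (I² - 133*I)/3 = 3 + (-I²/3 + 133*I/3) = 3 - I²/3 + 133*I/3)
(y + Z(-92)) + 8707 = (-178/3 + (3 - ⅓*(-92)² + (133/3)*(-92))) + 8707 = (-178/3 + (3 - ⅓*8464 - 12236/3)) + 8707 = (-178/3 + (3 - 8464/3 - 12236/3)) + 8707 = (-178/3 - 6897) + 8707 = -20869/3 + 8707 = 5252/3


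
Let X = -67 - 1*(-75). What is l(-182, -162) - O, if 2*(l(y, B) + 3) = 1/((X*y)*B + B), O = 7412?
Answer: -3495579299/471420 ≈ -7415.0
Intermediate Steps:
X = 8 (X = -67 + 75 = 8)
l(y, B) = -3 + 1/(2*(B + 8*B*y)) (l(y, B) = -3 + 1/(2*((8*y)*B + B)) = -3 + 1/(2*(8*B*y + B)) = -3 + 1/(2*(B + 8*B*y)))
l(-182, -162) - O = (½)*(1 - 6*(-162) - 48*(-162)*(-182))/(-162*(1 + 8*(-182))) - 1*7412 = (½)*(-1/162)*(1 + 972 - 1415232)/(1 - 1456) - 7412 = (½)*(-1/162)*(-1414259)/(-1455) - 7412 = (½)*(-1/162)*(-1/1455)*(-1414259) - 7412 = -1414259/471420 - 7412 = -3495579299/471420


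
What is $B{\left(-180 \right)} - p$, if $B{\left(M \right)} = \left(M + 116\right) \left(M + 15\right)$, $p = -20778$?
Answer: $31338$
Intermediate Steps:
$B{\left(M \right)} = \left(15 + M\right) \left(116 + M\right)$ ($B{\left(M \right)} = \left(116 + M\right) \left(15 + M\right) = \left(15 + M\right) \left(116 + M\right)$)
$B{\left(-180 \right)} - p = \left(1740 + \left(-180\right)^{2} + 131 \left(-180\right)\right) - -20778 = \left(1740 + 32400 - 23580\right) + 20778 = 10560 + 20778 = 31338$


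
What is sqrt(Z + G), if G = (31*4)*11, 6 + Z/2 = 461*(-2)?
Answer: 2*I*sqrt(123) ≈ 22.181*I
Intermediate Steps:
Z = -1856 (Z = -12 + 2*(461*(-2)) = -12 + 2*(-922) = -12 - 1844 = -1856)
G = 1364 (G = 124*11 = 1364)
sqrt(Z + G) = sqrt(-1856 + 1364) = sqrt(-492) = 2*I*sqrt(123)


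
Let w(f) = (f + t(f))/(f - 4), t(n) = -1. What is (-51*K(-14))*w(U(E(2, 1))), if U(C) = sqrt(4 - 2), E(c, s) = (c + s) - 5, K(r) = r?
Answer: 102 - 153*sqrt(2) ≈ -114.37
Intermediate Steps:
E(c, s) = -5 + c + s
U(C) = sqrt(2)
w(f) = (-1 + f)/(-4 + f) (w(f) = (f - 1)/(f - 4) = (-1 + f)/(-4 + f))
(-51*K(-14))*w(U(E(2, 1))) = (-51*(-14))*((-1 + sqrt(2))/(-4 + sqrt(2))) = 714*((-1 + sqrt(2))/(-4 + sqrt(2))) = 714*(-1 + sqrt(2))/(-4 + sqrt(2))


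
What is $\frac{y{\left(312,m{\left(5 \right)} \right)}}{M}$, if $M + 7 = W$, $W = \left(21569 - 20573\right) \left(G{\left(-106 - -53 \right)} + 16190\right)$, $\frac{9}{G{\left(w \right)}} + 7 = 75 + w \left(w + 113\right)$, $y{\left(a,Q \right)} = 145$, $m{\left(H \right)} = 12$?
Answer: $\frac{112810}{12545429033} \approx 8.9921 \cdot 10^{-6}$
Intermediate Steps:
$G{\left(w \right)} = \frac{9}{68 + w \left(113 + w\right)}$ ($G{\left(w \right)} = \frac{9}{-7 + \left(75 + w \left(w + 113\right)\right)} = \frac{9}{-7 + \left(75 + w \left(113 + w\right)\right)} = \frac{9}{68 + w \left(113 + w\right)}$)
$W = \frac{12545434479}{778}$ ($W = \left(21569 - 20573\right) \left(\frac{9}{68 + \left(-106 - -53\right)^{2} + 113 \left(-106 - -53\right)} + 16190\right) = 996 \left(\frac{9}{68 + \left(-106 + 53\right)^{2} + 113 \left(-106 + 53\right)} + 16190\right) = 996 \left(\frac{9}{68 + \left(-53\right)^{2} + 113 \left(-53\right)} + 16190\right) = 996 \left(\frac{9}{68 + 2809 - 5989} + 16190\right) = 996 \left(\frac{9}{-3112} + 16190\right) = 996 \left(9 \left(- \frac{1}{3112}\right) + 16190\right) = 996 \left(- \frac{9}{3112} + 16190\right) = 996 \cdot \frac{50383271}{3112} = \frac{12545434479}{778} \approx 1.6125 \cdot 10^{7}$)
$M = \frac{12545429033}{778}$ ($M = -7 + \frac{12545434479}{778} = \frac{12545429033}{778} \approx 1.6125 \cdot 10^{7}$)
$\frac{y{\left(312,m{\left(5 \right)} \right)}}{M} = \frac{145}{\frac{12545429033}{778}} = 145 \cdot \frac{778}{12545429033} = \frac{112810}{12545429033}$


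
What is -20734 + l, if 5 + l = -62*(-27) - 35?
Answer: -19100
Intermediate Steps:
l = 1634 (l = -5 + (-62*(-27) - 35) = -5 + (1674 - 35) = -5 + 1639 = 1634)
-20734 + l = -20734 + 1634 = -19100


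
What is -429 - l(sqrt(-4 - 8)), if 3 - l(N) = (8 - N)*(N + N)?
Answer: -408 + 32*I*sqrt(3) ≈ -408.0 + 55.426*I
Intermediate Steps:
l(N) = 3 - 2*N*(8 - N) (l(N) = 3 - (8 - N)*(N + N) = 3 - (8 - N)*2*N = 3 - 2*N*(8 - N))
-429 - l(sqrt(-4 - 8)) = -429 - (3 - 16*sqrt(-4 - 8) + 2*(sqrt(-4 - 8))**2) = -429 - (3 - 32*I*sqrt(3) + 2*(sqrt(-12))**2) = -429 - (3 - 32*I*sqrt(3) + 2*(2*I*sqrt(3))**2) = -429 - (3 - 32*I*sqrt(3) + 2*(-12)) = -429 - (3 - 32*I*sqrt(3) - 24) = -429 - (-21 - 32*I*sqrt(3)) = -429 + (21 + 32*I*sqrt(3)) = -408 + 32*I*sqrt(3)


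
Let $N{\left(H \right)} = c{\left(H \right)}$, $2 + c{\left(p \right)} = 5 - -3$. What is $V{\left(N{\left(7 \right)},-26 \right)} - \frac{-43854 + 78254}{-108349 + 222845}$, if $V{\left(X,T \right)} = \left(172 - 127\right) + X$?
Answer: $\frac{181403}{3578} \approx 50.7$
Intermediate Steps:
$c{\left(p \right)} = 6$ ($c{\left(p \right)} = -2 + \left(5 - -3\right) = -2 + \left(5 + 3\right) = -2 + 8 = 6$)
$N{\left(H \right)} = 6$
$V{\left(X,T \right)} = 45 + X$
$V{\left(N{\left(7 \right)},-26 \right)} - \frac{-43854 + 78254}{-108349 + 222845} = \left(45 + 6\right) - \frac{-43854 + 78254}{-108349 + 222845} = 51 - \frac{34400}{114496} = 51 - 34400 \cdot \frac{1}{114496} = 51 - \frac{1075}{3578} = \frac{181403}{3578}$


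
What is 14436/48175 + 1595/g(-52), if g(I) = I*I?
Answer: 115874069/130265200 ≈ 0.88952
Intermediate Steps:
g(I) = I**2
14436/48175 + 1595/g(-52) = 14436/48175 + 1595/((-52)**2) = 14436*(1/48175) + 1595/2704 = 14436/48175 + 1595*(1/2704) = 14436/48175 + 1595/2704 = 115874069/130265200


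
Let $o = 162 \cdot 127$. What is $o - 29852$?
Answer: $-9278$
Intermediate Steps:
$o = 20574$
$o - 29852 = 20574 - 29852 = -9278$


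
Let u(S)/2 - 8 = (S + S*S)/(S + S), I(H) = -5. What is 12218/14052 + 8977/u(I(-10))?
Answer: 3508095/4684 ≈ 748.95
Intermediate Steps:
u(S) = 16 + (S + S²)/S (u(S) = 16 + 2*((S + S*S)/(S + S)) = 16 + 2*((S + S²)/((2*S))) = 16 + 2*((S + S²)*(1/(2*S))) = 16 + 2*((S + S²)/(2*S)) = 16 + (S + S²)/S)
12218/14052 + 8977/u(I(-10)) = 12218/14052 + 8977/(17 - 5) = 12218*(1/14052) + 8977/12 = 6109/7026 + 8977*(1/12) = 6109/7026 + 8977/12 = 3508095/4684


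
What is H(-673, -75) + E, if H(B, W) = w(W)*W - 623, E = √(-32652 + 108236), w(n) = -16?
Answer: 577 + 8*√1181 ≈ 851.93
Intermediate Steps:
E = 8*√1181 (E = √75584 = 8*√1181 ≈ 274.93)
H(B, W) = -623 - 16*W (H(B, W) = -16*W - 623 = -623 - 16*W)
H(-673, -75) + E = (-623 - 16*(-75)) + 8*√1181 = (-623 + 1200) + 8*√1181 = 577 + 8*√1181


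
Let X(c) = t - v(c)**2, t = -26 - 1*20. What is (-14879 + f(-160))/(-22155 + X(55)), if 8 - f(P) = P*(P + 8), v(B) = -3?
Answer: 39191/22210 ≈ 1.7646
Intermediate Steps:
t = -46 (t = -26 - 20 = -46)
X(c) = -55 (X(c) = -46 - 1*(-3)**2 = -46 - 1*9 = -46 - 9 = -55)
f(P) = 8 - P*(8 + P) (f(P) = 8 - P*(P + 8) = 8 - P*(8 + P))
(-14879 + f(-160))/(-22155 + X(55)) = (-14879 + (8 - 1*(-160)**2 - 8*(-160)))/(-22155 - 55) = (-14879 + (8 - 1*25600 + 1280))/(-22210) = (-14879 + (8 - 25600 + 1280))*(-1/22210) = (-14879 - 24312)*(-1/22210) = -39191*(-1/22210) = 39191/22210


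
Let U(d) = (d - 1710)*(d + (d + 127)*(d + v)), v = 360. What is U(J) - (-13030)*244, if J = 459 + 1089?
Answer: -514807256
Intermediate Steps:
J = 1548
U(d) = (-1710 + d)*(d + (127 + d)*(360 + d)) (U(d) = (d - 1710)*(d + (d + 127)*(d + 360)) = (-1710 + d)*(d + (127 + d)*(360 + d)))
U(J) - (-13030)*244 = (-78181200 + 1548**3 - 788760*1548 - 1222*1548**2) - (-13030)*244 = (-78181200 + 3709478592 - 1221000480 - 1222*2396304) - 1*(-3179320) = (-78181200 + 3709478592 - 1221000480 - 2928283488) + 3179320 = -517986576 + 3179320 = -514807256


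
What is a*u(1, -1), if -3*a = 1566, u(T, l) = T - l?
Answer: -1044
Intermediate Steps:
a = -522 (a = -⅓*1566 = -522)
a*u(1, -1) = -522*(1 - 1*(-1)) = -522*(1 + 1) = -522*2 = -1044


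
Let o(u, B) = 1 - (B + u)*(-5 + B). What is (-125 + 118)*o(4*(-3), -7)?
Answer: 1589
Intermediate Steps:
o(u, B) = 1 - (-5 + B)*(B + u)
(-125 + 118)*o(4*(-3), -7) = (-125 + 118)*(1 - 1*(-7)² + 5*(-7) + 5*(4*(-3)) - 1*(-7)*4*(-3)) = -7*(1 - 1*49 - 35 + 5*(-12) - 1*(-7)*(-12)) = -7*(1 - 49 - 35 - 60 - 84) = -7*(-227) = 1589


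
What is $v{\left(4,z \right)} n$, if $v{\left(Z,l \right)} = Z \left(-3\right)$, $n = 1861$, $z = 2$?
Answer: $-22332$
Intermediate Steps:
$v{\left(Z,l \right)} = - 3 Z$
$v{\left(4,z \right)} n = \left(-3\right) 4 \cdot 1861 = \left(-12\right) 1861 = -22332$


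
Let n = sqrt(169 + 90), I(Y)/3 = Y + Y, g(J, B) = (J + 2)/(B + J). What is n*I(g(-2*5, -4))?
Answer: 24*sqrt(259)/7 ≈ 55.178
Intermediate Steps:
g(J, B) = (2 + J)/(B + J)
I(Y) = 6*Y (I(Y) = 3*(Y + Y) = 3*(2*Y) = 6*Y)
n = sqrt(259) ≈ 16.093
n*I(g(-2*5, -4)) = sqrt(259)*(6*((2 - 2*5)/(-4 - 2*5))) = sqrt(259)*(6*((2 - 10)/(-4 - 10))) = sqrt(259)*(6*(-8/(-14))) = sqrt(259)*(6*(-1/14*(-8))) = sqrt(259)*(6*(4/7)) = sqrt(259)*(24/7) = 24*sqrt(259)/7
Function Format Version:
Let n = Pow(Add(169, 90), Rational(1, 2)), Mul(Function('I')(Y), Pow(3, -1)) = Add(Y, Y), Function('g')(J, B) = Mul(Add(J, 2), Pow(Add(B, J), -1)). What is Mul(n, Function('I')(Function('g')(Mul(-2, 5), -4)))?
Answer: Mul(Rational(24, 7), Pow(259, Rational(1, 2))) ≈ 55.178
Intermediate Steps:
Function('g')(J, B) = Mul(Pow(Add(B, J), -1), Add(2, J)) (Function('g')(J, B) = Mul(Add(2, J), Pow(Add(B, J), -1)) = Mul(Pow(Add(B, J), -1), Add(2, J)))
Function('I')(Y) = Mul(6, Y) (Function('I')(Y) = Mul(3, Add(Y, Y)) = Mul(3, Mul(2, Y)) = Mul(6, Y))
n = Pow(259, Rational(1, 2)) ≈ 16.093
Mul(n, Function('I')(Function('g')(Mul(-2, 5), -4))) = Mul(Pow(259, Rational(1, 2)), Mul(6, Mul(Pow(Add(-4, Mul(-2, 5)), -1), Add(2, Mul(-2, 5))))) = Mul(Pow(259, Rational(1, 2)), Mul(6, Mul(Pow(Add(-4, -10), -1), Add(2, -10)))) = Mul(Pow(259, Rational(1, 2)), Mul(6, Mul(Pow(-14, -1), -8))) = Mul(Pow(259, Rational(1, 2)), Mul(6, Mul(Rational(-1, 14), -8))) = Mul(Pow(259, Rational(1, 2)), Mul(6, Rational(4, 7))) = Mul(Pow(259, Rational(1, 2)), Rational(24, 7)) = Mul(Rational(24, 7), Pow(259, Rational(1, 2)))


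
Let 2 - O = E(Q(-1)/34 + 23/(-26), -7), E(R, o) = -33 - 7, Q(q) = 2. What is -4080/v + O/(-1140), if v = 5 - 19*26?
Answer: 257259/30970 ≈ 8.3067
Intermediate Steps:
E(R, o) = -40
O = 42 (O = 2 - 1*(-40) = 2 + 40 = 42)
v = -489 (v = 5 - 494 = -489)
-4080/v + O/(-1140) = -4080/(-489) + 42/(-1140) = -4080*(-1/489) + 42*(-1/1140) = 1360/163 - 7/190 = 257259/30970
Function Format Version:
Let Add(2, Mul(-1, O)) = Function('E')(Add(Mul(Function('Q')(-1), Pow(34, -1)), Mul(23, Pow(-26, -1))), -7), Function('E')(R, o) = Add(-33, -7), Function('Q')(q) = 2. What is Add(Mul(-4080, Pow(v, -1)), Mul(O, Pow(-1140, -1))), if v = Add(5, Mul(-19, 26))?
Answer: Rational(257259, 30970) ≈ 8.3067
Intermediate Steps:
Function('E')(R, o) = -40
O = 42 (O = Add(2, Mul(-1, -40)) = Add(2, 40) = 42)
v = -489 (v = Add(5, -494) = -489)
Add(Mul(-4080, Pow(v, -1)), Mul(O, Pow(-1140, -1))) = Add(Mul(-4080, Pow(-489, -1)), Mul(42, Pow(-1140, -1))) = Add(Mul(-4080, Rational(-1, 489)), Mul(42, Rational(-1, 1140))) = Add(Rational(1360, 163), Rational(-7, 190)) = Rational(257259, 30970)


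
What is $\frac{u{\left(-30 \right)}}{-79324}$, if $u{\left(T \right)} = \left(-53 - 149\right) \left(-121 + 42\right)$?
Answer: $- \frac{7979}{39662} \approx -0.20117$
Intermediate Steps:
$u{\left(T \right)} = 15958$ ($u{\left(T \right)} = \left(-202\right) \left(-79\right) = 15958$)
$\frac{u{\left(-30 \right)}}{-79324} = \frac{15958}{-79324} = 15958 \left(- \frac{1}{79324}\right) = - \frac{7979}{39662}$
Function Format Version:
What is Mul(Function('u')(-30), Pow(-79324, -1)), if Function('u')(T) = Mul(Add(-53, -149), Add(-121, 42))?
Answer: Rational(-7979, 39662) ≈ -0.20117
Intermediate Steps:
Function('u')(T) = 15958 (Function('u')(T) = Mul(-202, -79) = 15958)
Mul(Function('u')(-30), Pow(-79324, -1)) = Mul(15958, Pow(-79324, -1)) = Mul(15958, Rational(-1, 79324)) = Rational(-7979, 39662)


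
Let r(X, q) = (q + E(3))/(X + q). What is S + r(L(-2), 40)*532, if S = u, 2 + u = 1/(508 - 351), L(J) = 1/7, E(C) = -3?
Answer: 21544763/44117 ≈ 488.35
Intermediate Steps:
L(J) = 1/7 (L(J) = 1*(1/7) = 1/7)
r(X, q) = (-3 + q)/(X + q) (r(X, q) = (q - 3)/(X + q) = (-3 + q)/(X + q))
u = -313/157 (u = -2 + 1/(508 - 351) = -2 + 1/157 = -313/157 ≈ -1.9936)
S = -313/157 ≈ -1.9936
S + r(L(-2), 40)*532 = -313/157 + ((-3 + 40)/(1/7 + 40))*532 = -313/157 + (37/(281/7))*532 = -313/157 + ((7/281)*37)*532 = -313/157 + (259/281)*532 = -313/157 + 137788/281 = 21544763/44117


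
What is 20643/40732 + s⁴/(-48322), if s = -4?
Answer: 493541827/984125852 ≈ 0.50150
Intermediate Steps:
20643/40732 + s⁴/(-48322) = 20643/40732 + (-4)⁴/(-48322) = 20643*(1/40732) + 256*(-1/48322) = 20643/40732 - 128/24161 = 493541827/984125852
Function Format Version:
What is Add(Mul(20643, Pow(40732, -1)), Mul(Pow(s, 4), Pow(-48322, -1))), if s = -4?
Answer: Rational(493541827, 984125852) ≈ 0.50150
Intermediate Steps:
Add(Mul(20643, Pow(40732, -1)), Mul(Pow(s, 4), Pow(-48322, -1))) = Add(Mul(20643, Pow(40732, -1)), Mul(Pow(-4, 4), Pow(-48322, -1))) = Add(Mul(20643, Rational(1, 40732)), Mul(256, Rational(-1, 48322))) = Add(Rational(20643, 40732), Rational(-128, 24161)) = Rational(493541827, 984125852)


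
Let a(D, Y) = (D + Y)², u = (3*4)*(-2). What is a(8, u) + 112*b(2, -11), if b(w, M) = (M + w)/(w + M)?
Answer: 368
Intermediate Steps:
u = -24 (u = 12*(-2) = -24)
b(w, M) = 1 (b(w, M) = (M + w)/(M + w) = 1)
a(8, u) + 112*b(2, -11) = (8 - 24)² + 112*1 = (-16)² + 112 = 256 + 112 = 368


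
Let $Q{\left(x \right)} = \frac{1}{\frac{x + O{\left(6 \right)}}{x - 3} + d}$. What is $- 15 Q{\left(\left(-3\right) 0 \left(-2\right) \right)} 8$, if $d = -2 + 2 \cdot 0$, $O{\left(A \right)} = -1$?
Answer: $72$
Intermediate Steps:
$d = -2$ ($d = -2 + 0 = -2$)
$Q{\left(x \right)} = \frac{1}{-2 + \frac{-1 + x}{-3 + x}}$ ($Q{\left(x \right)} = \frac{1}{\frac{x - 1}{x - 3} - 2} = \frac{1}{\frac{-1 + x}{-3 + x} - 2} = \frac{1}{-2 + \frac{-1 + x}{-3 + x}}$)
$- 15 Q{\left(\left(-3\right) 0 \left(-2\right) \right)} 8 = - 15 \frac{3 - \left(-3\right) 0 \left(-2\right)}{-5 + \left(-3\right) 0 \left(-2\right)} 8 = - 15 \frac{3 - 0 \left(-2\right)}{-5 + 0 \left(-2\right)} 8 = - 15 \frac{3 - 0}{-5 + 0} \cdot 8 = - 15 \frac{3 + 0}{-5} \cdot 8 = - 15 \left(\left(- \frac{1}{5}\right) 3\right) 8 = \left(-15\right) \left(- \frac{3}{5}\right) 8 = 9 \cdot 8 = 72$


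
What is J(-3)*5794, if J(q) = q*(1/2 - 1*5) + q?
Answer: 60837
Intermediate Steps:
J(q) = -7*q/2 (J(q) = q*(½ - 5) + q = q*(-9/2) + q = -9*q/2 + q = -7*q/2)
J(-3)*5794 = -7/2*(-3)*5794 = (21/2)*5794 = 60837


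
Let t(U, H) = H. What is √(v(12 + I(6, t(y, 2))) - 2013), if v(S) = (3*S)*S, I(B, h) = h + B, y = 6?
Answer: I*√813 ≈ 28.513*I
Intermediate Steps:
I(B, h) = B + h
v(S) = 3*S²
√(v(12 + I(6, t(y, 2))) - 2013) = √(3*(12 + (6 + 2))² - 2013) = √(3*(12 + 8)² - 2013) = √(3*20² - 2013) = √(3*400 - 2013) = √(1200 - 2013) = √(-813) = I*√813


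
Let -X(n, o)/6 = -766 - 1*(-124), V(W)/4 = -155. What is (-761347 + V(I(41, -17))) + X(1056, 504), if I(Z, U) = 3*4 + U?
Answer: -758115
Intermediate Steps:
I(Z, U) = 12 + U
V(W) = -620 (V(W) = 4*(-155) = -620)
X(n, o) = 3852 (X(n, o) = -6*(-766 - 1*(-124)) = -6*(-766 + 124) = -6*(-642) = 3852)
(-761347 + V(I(41, -17))) + X(1056, 504) = (-761347 - 620) + 3852 = -761967 + 3852 = -758115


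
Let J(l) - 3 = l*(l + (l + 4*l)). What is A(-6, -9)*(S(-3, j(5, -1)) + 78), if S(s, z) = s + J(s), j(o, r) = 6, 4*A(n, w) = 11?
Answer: 363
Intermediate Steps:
A(n, w) = 11/4 (A(n, w) = (1/4)*11 = 11/4)
J(l) = 3 + 6*l**2 (J(l) = 3 + l*(l + (l + 4*l)) = 3 + l*(l + 5*l) = 3 + l*(6*l) = 3 + 6*l**2)
S(s, z) = 3 + s + 6*s**2 (S(s, z) = s + (3 + 6*s**2) = 3 + s + 6*s**2)
A(-6, -9)*(S(-3, j(5, -1)) + 78) = 11*((3 - 3 + 6*(-3)**2) + 78)/4 = 11*((3 - 3 + 6*9) + 78)/4 = 11*((3 - 3 + 54) + 78)/4 = 11*(54 + 78)/4 = (11/4)*132 = 363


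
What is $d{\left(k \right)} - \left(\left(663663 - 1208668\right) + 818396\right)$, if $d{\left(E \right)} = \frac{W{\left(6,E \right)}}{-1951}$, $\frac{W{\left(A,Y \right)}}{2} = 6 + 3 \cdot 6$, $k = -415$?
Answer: $- \frac{533385889}{1951} \approx -2.7339 \cdot 10^{5}$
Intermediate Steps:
$W{\left(A,Y \right)} = 48$ ($W{\left(A,Y \right)} = 2 \left(6 + 3 \cdot 6\right) = 2 \left(6 + 18\right) = 2 \cdot 24 = 48$)
$d{\left(E \right)} = - \frac{48}{1951}$ ($d{\left(E \right)} = \frac{48}{-1951} = 48 \left(- \frac{1}{1951}\right) = - \frac{48}{1951}$)
$d{\left(k \right)} - \left(\left(663663 - 1208668\right) + 818396\right) = - \frac{48}{1951} - \left(\left(663663 - 1208668\right) + 818396\right) = - \frac{48}{1951} - \left(-545005 + 818396\right) = - \frac{48}{1951} - 273391 = - \frac{533385889}{1951}$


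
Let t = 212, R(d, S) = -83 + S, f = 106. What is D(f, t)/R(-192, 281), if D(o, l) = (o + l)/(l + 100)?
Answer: 53/10296 ≈ 0.0051476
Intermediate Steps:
D(o, l) = (l + o)/(100 + l)
D(f, t)/R(-192, 281) = ((212 + 106)/(100 + 212))/(-83 + 281) = (318/312)/198 = ((1/312)*318)*(1/198) = (53/52)*(1/198) = 53/10296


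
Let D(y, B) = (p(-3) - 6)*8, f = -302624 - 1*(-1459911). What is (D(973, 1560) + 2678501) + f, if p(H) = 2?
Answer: 3835756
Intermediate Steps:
f = 1157287 (f = -302624 + 1459911 = 1157287)
D(y, B) = -32 (D(y, B) = (2 - 6)*8 = -4*8 = -32)
(D(973, 1560) + 2678501) + f = (-32 + 2678501) + 1157287 = 2678469 + 1157287 = 3835756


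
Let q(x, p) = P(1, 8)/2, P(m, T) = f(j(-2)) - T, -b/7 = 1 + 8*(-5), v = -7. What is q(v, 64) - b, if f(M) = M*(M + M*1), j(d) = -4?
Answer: -261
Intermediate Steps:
f(M) = 2*M² (f(M) = M*(M + M) = M*(2*M) = 2*M²)
b = 273 (b = -7*(1 + 8*(-5)) = -7*(1 - 40) = -7*(-39) = 273)
P(m, T) = 32 - T (P(m, T) = 2*(-4)² - T = 2*16 - T = 32 - T)
q(x, p) = 12 (q(x, p) = (32 - 1*8)/2 = (32 - 8)*(½) = 24*(½) = 12)
q(v, 64) - b = 12 - 1*273 = 12 - 273 = -261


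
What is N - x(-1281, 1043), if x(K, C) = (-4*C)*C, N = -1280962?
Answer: 3070434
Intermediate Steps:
x(K, C) = -4*C²
N - x(-1281, 1043) = -1280962 - (-4)*1043² = -1280962 - (-4)*1087849 = -1280962 - 1*(-4351396) = -1280962 + 4351396 = 3070434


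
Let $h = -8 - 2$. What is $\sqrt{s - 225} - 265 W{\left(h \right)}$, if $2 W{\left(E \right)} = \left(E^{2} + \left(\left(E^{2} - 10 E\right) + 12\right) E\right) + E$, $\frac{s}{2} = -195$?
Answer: $268975 + i \sqrt{615} \approx 2.6898 \cdot 10^{5} + 24.799 i$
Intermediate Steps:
$s = -390$ ($s = 2 \left(-195\right) = -390$)
$h = -10$
$W{\left(E \right)} = \frac{E}{2} + \frac{E^{2}}{2} + \frac{E \left(12 + E^{2} - 10 E\right)}{2}$ ($W{\left(E \right)} = \frac{\left(E^{2} + \left(\left(E^{2} - 10 E\right) + 12\right) E\right) + E}{2} = \frac{\left(E^{2} + \left(12 + E^{2} - 10 E\right) E\right) + E}{2} = \frac{\left(E^{2} + E \left(12 + E^{2} - 10 E\right)\right) + E}{2} = \frac{E + E^{2} + E \left(12 + E^{2} - 10 E\right)}{2} = \frac{E}{2} + \frac{E^{2}}{2} + \frac{E \left(12 + E^{2} - 10 E\right)}{2}$)
$\sqrt{s - 225} - 265 W{\left(h \right)} = \sqrt{-390 - 225} - 265 \cdot \frac{1}{2} \left(-10\right) \left(13 + \left(-10\right)^{2} - -90\right) = \sqrt{-615} - 265 \cdot \frac{1}{2} \left(-10\right) \left(13 + 100 + 90\right) = i \sqrt{615} - 265 \cdot \frac{1}{2} \left(-10\right) 203 = i \sqrt{615} - -268975 = i \sqrt{615} + 268975 = 268975 + i \sqrt{615}$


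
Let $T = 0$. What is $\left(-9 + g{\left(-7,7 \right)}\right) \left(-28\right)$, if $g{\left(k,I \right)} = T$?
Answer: $252$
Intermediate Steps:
$g{\left(k,I \right)} = 0$
$\left(-9 + g{\left(-7,7 \right)}\right) \left(-28\right) = \left(-9 + 0\right) \left(-28\right) = \left(-9\right) \left(-28\right) = 252$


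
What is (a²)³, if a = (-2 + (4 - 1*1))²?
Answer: 1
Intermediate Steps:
a = 1 (a = (-2 + (4 - 1))² = (-2 + 3)² = 1² = 1)
(a²)³ = (1²)³ = 1³ = 1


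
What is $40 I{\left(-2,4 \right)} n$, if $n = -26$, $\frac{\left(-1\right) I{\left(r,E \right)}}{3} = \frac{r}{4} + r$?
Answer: $-7800$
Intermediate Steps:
$I{\left(r,E \right)} = - \frac{15 r}{4}$ ($I{\left(r,E \right)} = - 3 \left(\frac{r}{4} + r\right) = - 3 \frac{5 r}{4} = - \frac{15 r}{4}$)
$40 I{\left(-2,4 \right)} n = 40 \left(\left(- \frac{15}{4}\right) \left(-2\right)\right) \left(-26\right) = 40 \cdot \frac{15}{2} \left(-26\right) = 300 \left(-26\right) = -7800$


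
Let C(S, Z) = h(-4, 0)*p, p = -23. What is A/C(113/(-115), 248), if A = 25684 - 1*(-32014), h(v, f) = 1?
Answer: -57698/23 ≈ -2508.6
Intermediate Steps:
C(S, Z) = -23 (C(S, Z) = 1*(-23) = -23)
A = 57698 (A = 25684 + 32014 = 57698)
A/C(113/(-115), 248) = 57698/(-23) = 57698*(-1/23) = -57698/23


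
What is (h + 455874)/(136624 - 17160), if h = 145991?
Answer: 601865/119464 ≈ 5.0380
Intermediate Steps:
(h + 455874)/(136624 - 17160) = (145991 + 455874)/(136624 - 17160) = 601865/119464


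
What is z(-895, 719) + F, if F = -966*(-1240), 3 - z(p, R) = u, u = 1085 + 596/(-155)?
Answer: 185498086/155 ≈ 1.1968e+6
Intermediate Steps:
u = 167579/155 (u = 1085 + 596*(-1/155) = 1085 - 596/155 = 167579/155 ≈ 1081.2)
z(p, R) = -167114/155 (z(p, R) = 3 - 1*167579/155 = 3 - 167579/155 = -167114/155)
F = 1197840
z(-895, 719) + F = -167114/155 + 1197840 = 185498086/155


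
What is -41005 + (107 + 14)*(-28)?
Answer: -44393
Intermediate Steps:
-41005 + (107 + 14)*(-28) = -41005 + 121*(-28) = -41005 - 3388 = -44393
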